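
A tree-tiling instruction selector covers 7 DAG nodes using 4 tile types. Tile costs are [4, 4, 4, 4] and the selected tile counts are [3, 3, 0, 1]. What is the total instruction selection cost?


Total cost = sum(count_i * cost_i)
= 3*4 + 3*4 + 0*4 + 1*4
= 28

28


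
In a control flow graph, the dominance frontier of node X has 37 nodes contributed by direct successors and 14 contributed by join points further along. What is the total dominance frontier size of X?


DF(X) = direct successor contributions + join point contributions
= 37 + 14 = 51

51


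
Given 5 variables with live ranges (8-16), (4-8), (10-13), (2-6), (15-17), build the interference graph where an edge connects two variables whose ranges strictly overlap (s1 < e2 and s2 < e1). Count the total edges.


Check all pairs for overlapping intervals.
Two intervals (s1,e1) and (s2,e2) overlap if s1 < e2 and s2 < e1.
v0 (8-16) vs v1..v4: overlaps v2, v4 -> 2
v1 (4-8) vs v2..v4: overlaps v3 -> 1
v2 (10-13) vs v3..v4: overlaps none -> 0
v3 (2-6) vs v4: overlaps none -> 0
Total overlapping pairs = 2 + 1 + 0 + 0 = 3

3


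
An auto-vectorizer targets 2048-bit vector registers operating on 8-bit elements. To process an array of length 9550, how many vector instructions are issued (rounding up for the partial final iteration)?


Width = 2048 / 8 = 256 elements per vector op
Iterations = ceil(9550 / 256) = 38

38


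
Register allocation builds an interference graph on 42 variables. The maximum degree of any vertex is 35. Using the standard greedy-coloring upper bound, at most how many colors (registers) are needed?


Greedy coloring never needs more than (max_degree + 1) colors: when coloring a vertex, at most max_degree neighbors are already colored.
Upper bound = 35 + 1 = 36

36


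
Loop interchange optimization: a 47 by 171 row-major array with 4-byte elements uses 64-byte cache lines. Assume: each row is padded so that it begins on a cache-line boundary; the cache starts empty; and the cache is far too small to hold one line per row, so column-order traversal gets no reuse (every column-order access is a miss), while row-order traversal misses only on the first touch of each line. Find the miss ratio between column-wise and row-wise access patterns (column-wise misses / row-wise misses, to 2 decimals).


Each row occupies 171 * 4 = 684 bytes and starts on a line boundary, so it spans ceil(684 / 64) = 11 cache lines.
Row-major traversal misses (one per line touched): 47 * ceil(171 * 4 / 64) = 517
Column-major traversal misses (no reuse, every access misses): 47 * 171 = 8037
Ratio = 8037 / 517 = 15.55

15.55


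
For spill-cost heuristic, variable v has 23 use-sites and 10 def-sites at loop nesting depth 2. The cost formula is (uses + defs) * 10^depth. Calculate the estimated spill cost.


uses + defs = 23 + 10 = 33
10^2 = 100
Spill cost = 33 * 100 = 3300

3300


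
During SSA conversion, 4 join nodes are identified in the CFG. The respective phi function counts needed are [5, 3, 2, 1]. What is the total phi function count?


Total phi functions = sum of phi functions at each join node
= 5 + 3 + 2 + 1 = 11

11


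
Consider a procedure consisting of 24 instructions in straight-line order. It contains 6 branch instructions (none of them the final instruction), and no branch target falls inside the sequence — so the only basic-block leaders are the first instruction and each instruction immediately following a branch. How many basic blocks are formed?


With no in-sequence branch targets, the leaders are the first instruction plus the instruction after each branch.
Number of basic blocks = branches + 1
= 6 + 1 = 7

7


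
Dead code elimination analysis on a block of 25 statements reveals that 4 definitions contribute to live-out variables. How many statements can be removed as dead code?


Dead code = total statements - live definitions
= 25 - 4 = 21

21


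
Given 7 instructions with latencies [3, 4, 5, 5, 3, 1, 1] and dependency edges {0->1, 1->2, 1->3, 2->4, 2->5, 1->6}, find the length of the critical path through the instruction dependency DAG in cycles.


Compute longest path through dependency graph: dist(Ik) = max over predecessors of dist + latency(Ik).
dist(I0) = latency 3 = 3
dist(I1) = dist(I0) + 4 = 3 + 4 = 7
dist(I2) = dist(I1) + 5 = 7 + 5 = 12
dist(I3) = dist(I1) + 5 = 7 + 5 = 12
dist(I4) = dist(I2) + 3 = 12 + 3 = 15
dist(I5) = dist(I2) + 1 = 12 + 1 = 13
dist(I6) = dist(I1) + 1 = 7 + 1 = 8
Critical path = max dist = 15

15


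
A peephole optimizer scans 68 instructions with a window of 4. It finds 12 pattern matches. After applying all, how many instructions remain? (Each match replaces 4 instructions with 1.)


Each match removes 3 instructions.
Total removed = 12 * 3 = 36
Remaining = 68 - 36 = 32

32


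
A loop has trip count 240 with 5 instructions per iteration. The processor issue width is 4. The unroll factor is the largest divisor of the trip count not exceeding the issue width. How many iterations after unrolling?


Largest divisor of 240 <= 4 is 4
New iterations = 240 / 4 = 60

60


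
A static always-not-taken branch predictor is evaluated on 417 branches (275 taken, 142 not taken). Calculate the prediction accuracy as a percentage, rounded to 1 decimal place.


Predictor: always-not-taken
Correct predictions = 142
Accuracy = 142 / 417 * 100 = 34.1%

34.1


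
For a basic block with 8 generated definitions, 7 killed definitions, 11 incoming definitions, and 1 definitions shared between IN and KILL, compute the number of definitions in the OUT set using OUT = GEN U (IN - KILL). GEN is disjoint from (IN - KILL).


IN - KILL: 11 - 1 = 10 surviving definitions
OUT = GEN + surviving = 8 + 10 = 18

18


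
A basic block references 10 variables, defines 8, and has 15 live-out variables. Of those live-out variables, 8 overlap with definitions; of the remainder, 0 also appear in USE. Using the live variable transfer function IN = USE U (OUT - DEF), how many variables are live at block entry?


OUT - DEF: 15 - 8 = 7
|IN| = |USE| + |OUT - DEF| - |USE ∩ (OUT - DEF)| = 10 + 7 - 0 = 17

17


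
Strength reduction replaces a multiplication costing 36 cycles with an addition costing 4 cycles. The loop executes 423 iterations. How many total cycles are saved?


Per-iteration saving = 36 - 4 = 32
Total saved = 423 * 32 = 13536

13536


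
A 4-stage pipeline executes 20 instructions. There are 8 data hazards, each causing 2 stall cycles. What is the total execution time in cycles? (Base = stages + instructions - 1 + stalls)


Base cycles = 4 + 20 - 1 = 23
Total stalls = 8 * 2 = 16
Total = 23 + 16 = 39

39


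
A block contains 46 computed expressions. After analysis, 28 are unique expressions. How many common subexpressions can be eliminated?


CSE count = total expressions - unique expressions
= 46 - 28 = 18

18


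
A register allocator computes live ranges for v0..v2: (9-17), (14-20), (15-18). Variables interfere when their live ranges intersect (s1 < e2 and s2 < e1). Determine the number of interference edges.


Check all pairs for overlapping intervals.
Two intervals (s1,e1) and (s2,e2) overlap if s1 < e2 and s2 < e1.
v0 (9-17) vs v1..v2: overlaps v1, v2 -> 2
v1 (14-20) vs v2: overlaps v2 -> 1
Total overlapping pairs = 2 + 1 = 3

3


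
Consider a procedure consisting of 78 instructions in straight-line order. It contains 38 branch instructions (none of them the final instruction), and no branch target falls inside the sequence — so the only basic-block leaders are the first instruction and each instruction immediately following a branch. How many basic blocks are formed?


With no in-sequence branch targets, the leaders are the first instruction plus the instruction after each branch.
Number of basic blocks = branches + 1
= 38 + 1 = 39

39


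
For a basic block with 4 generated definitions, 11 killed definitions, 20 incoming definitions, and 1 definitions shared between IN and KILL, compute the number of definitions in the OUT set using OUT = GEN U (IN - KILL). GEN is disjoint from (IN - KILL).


IN - KILL: 20 - 1 = 19 surviving definitions
OUT = GEN + surviving = 4 + 19 = 23

23


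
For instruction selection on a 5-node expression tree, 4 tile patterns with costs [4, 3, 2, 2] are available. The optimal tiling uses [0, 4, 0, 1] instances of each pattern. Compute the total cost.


Total cost = sum(count_i * cost_i)
= 0*4 + 4*3 + 0*2 + 1*2
= 14

14


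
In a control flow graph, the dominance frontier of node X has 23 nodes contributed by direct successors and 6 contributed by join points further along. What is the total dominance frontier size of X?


DF(X) = direct successor contributions + join point contributions
= 23 + 6 = 29

29


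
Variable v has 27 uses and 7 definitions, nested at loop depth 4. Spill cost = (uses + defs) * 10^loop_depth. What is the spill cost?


uses + defs = 27 + 7 = 34
10^4 = 10000
Spill cost = 34 * 10000 = 340000

340000


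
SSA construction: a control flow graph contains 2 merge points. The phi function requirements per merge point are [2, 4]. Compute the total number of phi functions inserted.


Total phi functions = sum of phi functions at each join node
= 2 + 4 = 6

6


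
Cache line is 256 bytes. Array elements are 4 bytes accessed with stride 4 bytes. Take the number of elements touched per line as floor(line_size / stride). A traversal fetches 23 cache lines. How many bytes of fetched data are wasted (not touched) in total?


Elements per line = floor(256 / 4) = 64
Bytes used per line = 64 * 4 = 256
Wasted per line = 256 - 256 = 0
Total wasted = 0 * 23 = 0

0


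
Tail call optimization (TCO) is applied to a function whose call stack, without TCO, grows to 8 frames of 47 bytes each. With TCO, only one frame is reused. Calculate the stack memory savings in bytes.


Without TCO: 8 * 47 = 376 bytes
With TCO: reuse 1 frame = 47 bytes
Savings = 376 - 47 = 329

329


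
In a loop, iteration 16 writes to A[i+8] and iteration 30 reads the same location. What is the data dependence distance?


Distance = read iteration - write iteration
= 30 - 16 = 14

14


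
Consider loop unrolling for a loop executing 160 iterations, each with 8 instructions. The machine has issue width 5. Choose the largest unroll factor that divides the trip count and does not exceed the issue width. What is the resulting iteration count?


Largest divisor of 160 <= 5 is 5
New iterations = 160 / 5 = 32

32


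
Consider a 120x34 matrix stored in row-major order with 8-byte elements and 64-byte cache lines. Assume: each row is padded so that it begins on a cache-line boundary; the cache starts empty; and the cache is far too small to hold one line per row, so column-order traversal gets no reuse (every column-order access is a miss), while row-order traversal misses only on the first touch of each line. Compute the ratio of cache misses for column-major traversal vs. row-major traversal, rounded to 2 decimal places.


Each row occupies 34 * 8 = 272 bytes and starts on a line boundary, so it spans ceil(272 / 64) = 5 cache lines.
Row-major traversal misses (one per line touched): 120 * ceil(34 * 8 / 64) = 600
Column-major traversal misses (no reuse, every access misses): 120 * 34 = 4080
Ratio = 4080 / 600 = 6.8

6.8


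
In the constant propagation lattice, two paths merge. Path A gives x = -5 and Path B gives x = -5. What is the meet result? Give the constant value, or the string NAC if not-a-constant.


Meet operation: if both paths give the same constant, result is that constant; if they differ, result is NAC (not-a-constant).
Path A: -5, Path B: -5 -> equal
Result: constant -> -5

-5


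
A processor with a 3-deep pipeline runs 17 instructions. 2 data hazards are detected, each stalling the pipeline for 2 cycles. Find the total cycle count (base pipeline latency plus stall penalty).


Base cycles = 3 + 17 - 1 = 19
Total stalls = 2 * 2 = 4
Total = 19 + 4 = 23

23


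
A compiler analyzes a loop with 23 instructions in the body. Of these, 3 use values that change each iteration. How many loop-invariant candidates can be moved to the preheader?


Invariant candidates = total - loop-dependent
= 23 - 3 = 20

20


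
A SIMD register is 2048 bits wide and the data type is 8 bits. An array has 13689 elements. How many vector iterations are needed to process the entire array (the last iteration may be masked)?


Width = 2048 / 8 = 256 elements per vector op
Iterations = ceil(13689 / 256) = 54

54


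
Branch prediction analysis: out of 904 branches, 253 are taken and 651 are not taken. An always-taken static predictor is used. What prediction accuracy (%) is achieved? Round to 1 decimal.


Predictor: always-taken
Correct predictions = 253
Accuracy = 253 / 904 * 100 = 28.0%

28.0


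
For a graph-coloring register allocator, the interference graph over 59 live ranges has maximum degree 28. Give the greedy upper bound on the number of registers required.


Greedy coloring never needs more than (max_degree + 1) colors: when coloring a vertex, at most max_degree neighbors are already colored.
Upper bound = 28 + 1 = 29

29


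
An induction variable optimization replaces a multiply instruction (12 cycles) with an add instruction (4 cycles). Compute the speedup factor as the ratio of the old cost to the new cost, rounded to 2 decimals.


Ratio = mult_cost / add_cost = 12 / 4 = 3.0

3.0


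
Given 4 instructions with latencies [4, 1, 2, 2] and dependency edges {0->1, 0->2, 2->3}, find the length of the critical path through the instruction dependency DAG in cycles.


Compute longest path through dependency graph: dist(Ik) = max over predecessors of dist + latency(Ik).
dist(I0) = latency 4 = 4
dist(I1) = dist(I0) + 1 = 4 + 1 = 5
dist(I2) = dist(I0) + 2 = 4 + 2 = 6
dist(I3) = dist(I2) + 2 = 6 + 2 = 8
Critical path = max dist = 8

8


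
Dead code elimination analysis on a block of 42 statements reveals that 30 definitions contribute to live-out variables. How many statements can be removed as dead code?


Dead code = total statements - live definitions
= 42 - 30 = 12

12


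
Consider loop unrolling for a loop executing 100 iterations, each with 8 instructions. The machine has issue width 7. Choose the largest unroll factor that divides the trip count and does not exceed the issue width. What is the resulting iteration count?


Largest divisor of 100 <= 7 is 5
New iterations = 100 / 5 = 20

20


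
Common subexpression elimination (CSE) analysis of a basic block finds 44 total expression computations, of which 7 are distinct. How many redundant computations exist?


CSE count = total expressions - unique expressions
= 44 - 7 = 37

37


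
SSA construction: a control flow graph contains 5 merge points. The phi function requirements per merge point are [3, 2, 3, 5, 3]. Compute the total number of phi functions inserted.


Total phi functions = sum of phi functions at each join node
= 3 + 2 + 3 + 5 + 3 = 16

16


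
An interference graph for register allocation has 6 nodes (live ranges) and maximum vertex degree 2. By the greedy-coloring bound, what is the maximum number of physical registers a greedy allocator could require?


Greedy coloring never needs more than (max_degree + 1) colors: when coloring a vertex, at most max_degree neighbors are already colored.
Upper bound = 2 + 1 = 3

3


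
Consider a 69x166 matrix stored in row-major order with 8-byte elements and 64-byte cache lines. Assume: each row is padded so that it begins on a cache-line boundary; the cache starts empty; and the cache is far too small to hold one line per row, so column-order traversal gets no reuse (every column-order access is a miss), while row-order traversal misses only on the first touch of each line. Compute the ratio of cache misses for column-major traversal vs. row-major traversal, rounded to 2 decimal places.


Each row occupies 166 * 8 = 1328 bytes and starts on a line boundary, so it spans ceil(1328 / 64) = 21 cache lines.
Row-major traversal misses (one per line touched): 69 * ceil(166 * 8 / 64) = 1449
Column-major traversal misses (no reuse, every access misses): 69 * 166 = 11454
Ratio = 11454 / 1449 = 7.9

7.9


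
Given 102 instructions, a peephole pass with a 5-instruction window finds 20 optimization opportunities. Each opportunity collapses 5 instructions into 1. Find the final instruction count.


Each match removes 4 instructions.
Total removed = 20 * 4 = 80
Remaining = 102 - 80 = 22

22


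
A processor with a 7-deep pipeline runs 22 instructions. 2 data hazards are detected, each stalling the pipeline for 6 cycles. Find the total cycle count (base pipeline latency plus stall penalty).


Base cycles = 7 + 22 - 1 = 28
Total stalls = 2 * 6 = 12
Total = 28 + 12 = 40

40


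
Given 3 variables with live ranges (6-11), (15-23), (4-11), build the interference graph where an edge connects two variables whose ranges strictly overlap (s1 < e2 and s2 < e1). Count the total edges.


Check all pairs for overlapping intervals.
Two intervals (s1,e1) and (s2,e2) overlap if s1 < e2 and s2 < e1.
v0 (6-11) vs v1..v2: overlaps v2 -> 1
v1 (15-23) vs v2: overlaps none -> 0
Total overlapping pairs = 1 + 0 = 1

1


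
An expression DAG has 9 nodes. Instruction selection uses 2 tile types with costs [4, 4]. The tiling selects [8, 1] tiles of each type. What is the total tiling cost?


Total cost = sum(count_i * cost_i)
= 8*4 + 1*4
= 36

36


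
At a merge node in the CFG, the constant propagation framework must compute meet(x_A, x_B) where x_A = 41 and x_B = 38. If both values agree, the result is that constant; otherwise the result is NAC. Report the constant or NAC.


Meet operation: if both paths give the same constant, result is that constant; if they differ, result is NAC (not-a-constant).
Path A: 41, Path B: 38 -> differ
Result: not-a-constant -> NAC

NAC


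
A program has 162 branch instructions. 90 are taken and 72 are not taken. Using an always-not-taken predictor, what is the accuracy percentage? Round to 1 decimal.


Predictor: always-not-taken
Correct predictions = 72
Accuracy = 72 / 162 * 100 = 44.4%

44.4


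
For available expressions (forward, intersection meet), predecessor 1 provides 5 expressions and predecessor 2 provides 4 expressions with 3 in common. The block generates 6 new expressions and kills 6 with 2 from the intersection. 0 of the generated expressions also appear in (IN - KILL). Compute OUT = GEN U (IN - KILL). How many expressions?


IN = intersection of predecessors = 3
IN - KILL = 3 - 2 = 1
|OUT| = |GEN| + |IN - KILL| - |GEN ∩ (IN - KILL)| = 6 + 1 - 0 = 7

7


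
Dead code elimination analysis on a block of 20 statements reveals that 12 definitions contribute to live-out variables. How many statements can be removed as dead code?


Dead code = total statements - live definitions
= 20 - 12 = 8

8


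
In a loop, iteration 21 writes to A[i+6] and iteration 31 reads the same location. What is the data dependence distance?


Distance = read iteration - write iteration
= 31 - 21 = 10

10


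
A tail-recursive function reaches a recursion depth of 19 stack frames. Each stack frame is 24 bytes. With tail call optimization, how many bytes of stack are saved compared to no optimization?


Without TCO: 19 * 24 = 456 bytes
With TCO: reuse 1 frame = 24 bytes
Savings = 456 - 24 = 432

432


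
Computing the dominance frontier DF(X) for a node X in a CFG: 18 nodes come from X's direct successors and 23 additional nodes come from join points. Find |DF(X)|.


DF(X) = direct successor contributions + join point contributions
= 18 + 23 = 41

41


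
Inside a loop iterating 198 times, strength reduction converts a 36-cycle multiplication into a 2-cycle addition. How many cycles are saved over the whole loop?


Per-iteration saving = 36 - 2 = 34
Total saved = 198 * 34 = 6732

6732


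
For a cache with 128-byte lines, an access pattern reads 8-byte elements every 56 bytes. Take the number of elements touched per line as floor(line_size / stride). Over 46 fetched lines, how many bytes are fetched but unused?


Elements per line = floor(128 / 56) = 2
Bytes used per line = 2 * 8 = 16
Wasted per line = 128 - 16 = 112
Total wasted = 112 * 46 = 5152

5152


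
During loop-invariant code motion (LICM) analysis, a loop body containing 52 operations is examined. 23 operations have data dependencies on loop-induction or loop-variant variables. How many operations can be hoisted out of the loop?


Invariant candidates = total - loop-dependent
= 52 - 23 = 29

29


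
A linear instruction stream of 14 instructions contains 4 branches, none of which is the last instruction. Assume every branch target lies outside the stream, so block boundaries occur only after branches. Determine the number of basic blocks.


With no in-sequence branch targets, the leaders are the first instruction plus the instruction after each branch.
Number of basic blocks = branches + 1
= 4 + 1 = 5

5


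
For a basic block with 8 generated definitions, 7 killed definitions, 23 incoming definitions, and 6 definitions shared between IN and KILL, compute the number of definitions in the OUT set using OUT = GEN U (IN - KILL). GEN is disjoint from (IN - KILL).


IN - KILL: 23 - 6 = 17 surviving definitions
OUT = GEN + surviving = 8 + 17 = 25

25


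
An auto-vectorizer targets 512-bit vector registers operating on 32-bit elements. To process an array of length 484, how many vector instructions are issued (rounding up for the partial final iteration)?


Width = 512 / 32 = 16 elements per vector op
Iterations = ceil(484 / 16) = 31

31


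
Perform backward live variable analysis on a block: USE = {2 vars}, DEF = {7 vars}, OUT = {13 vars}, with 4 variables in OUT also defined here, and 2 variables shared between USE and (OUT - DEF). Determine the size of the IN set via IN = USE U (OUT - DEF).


OUT - DEF: 13 - 4 = 9
|IN| = |USE| + |OUT - DEF| - |USE ∩ (OUT - DEF)| = 2 + 9 - 2 = 9

9


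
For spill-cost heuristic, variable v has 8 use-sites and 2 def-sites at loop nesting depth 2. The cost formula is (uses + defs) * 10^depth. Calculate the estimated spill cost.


uses + defs = 8 + 2 = 10
10^2 = 100
Spill cost = 10 * 100 = 1000

1000


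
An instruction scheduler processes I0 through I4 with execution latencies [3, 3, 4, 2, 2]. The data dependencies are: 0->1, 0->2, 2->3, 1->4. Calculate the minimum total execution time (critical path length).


Compute longest path through dependency graph: dist(Ik) = max over predecessors of dist + latency(Ik).
dist(I0) = latency 3 = 3
dist(I1) = dist(I0) + 3 = 3 + 3 = 6
dist(I2) = dist(I0) + 4 = 3 + 4 = 7
dist(I3) = dist(I2) + 2 = 7 + 2 = 9
dist(I4) = dist(I1) + 2 = 6 + 2 = 8
Critical path = max dist = 9

9


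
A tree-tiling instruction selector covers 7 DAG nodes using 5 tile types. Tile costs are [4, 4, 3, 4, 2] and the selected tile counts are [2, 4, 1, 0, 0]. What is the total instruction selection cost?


Total cost = sum(count_i * cost_i)
= 2*4 + 4*4 + 1*3 + 0*4 + 0*2
= 27

27


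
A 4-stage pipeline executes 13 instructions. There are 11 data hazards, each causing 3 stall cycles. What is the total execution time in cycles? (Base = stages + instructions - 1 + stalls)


Base cycles = 4 + 13 - 1 = 16
Total stalls = 11 * 3 = 33
Total = 16 + 33 = 49

49


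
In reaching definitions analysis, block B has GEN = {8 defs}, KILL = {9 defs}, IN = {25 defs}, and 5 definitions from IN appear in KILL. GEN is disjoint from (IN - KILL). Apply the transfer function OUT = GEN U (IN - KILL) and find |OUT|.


IN - KILL: 25 - 5 = 20 surviving definitions
OUT = GEN + surviving = 8 + 20 = 28

28


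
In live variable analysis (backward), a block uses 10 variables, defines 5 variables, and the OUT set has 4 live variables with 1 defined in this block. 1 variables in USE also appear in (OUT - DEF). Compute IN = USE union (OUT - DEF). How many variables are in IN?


OUT - DEF: 4 - 1 = 3
|IN| = |USE| + |OUT - DEF| - |USE ∩ (OUT - DEF)| = 10 + 3 - 1 = 12

12


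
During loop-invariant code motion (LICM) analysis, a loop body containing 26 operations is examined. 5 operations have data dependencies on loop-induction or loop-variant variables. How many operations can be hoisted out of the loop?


Invariant candidates = total - loop-dependent
= 26 - 5 = 21

21


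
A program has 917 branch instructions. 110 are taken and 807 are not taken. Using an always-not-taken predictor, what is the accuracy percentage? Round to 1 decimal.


Predictor: always-not-taken
Correct predictions = 807
Accuracy = 807 / 917 * 100 = 88.0%

88.0


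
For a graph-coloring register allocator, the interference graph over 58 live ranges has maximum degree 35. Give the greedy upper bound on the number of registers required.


Greedy coloring never needs more than (max_degree + 1) colors: when coloring a vertex, at most max_degree neighbors are already colored.
Upper bound = 35 + 1 = 36

36


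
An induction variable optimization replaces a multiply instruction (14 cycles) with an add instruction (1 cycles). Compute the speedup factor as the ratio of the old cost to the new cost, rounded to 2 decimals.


Ratio = mult_cost / add_cost = 14 / 1 = 14.0

14.0


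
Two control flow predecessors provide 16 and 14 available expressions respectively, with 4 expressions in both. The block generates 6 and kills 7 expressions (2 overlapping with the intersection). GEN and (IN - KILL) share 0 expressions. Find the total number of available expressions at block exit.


IN = intersection of predecessors = 4
IN - KILL = 4 - 2 = 2
|OUT| = |GEN| + |IN - KILL| - |GEN ∩ (IN - KILL)| = 6 + 2 - 0 = 8

8


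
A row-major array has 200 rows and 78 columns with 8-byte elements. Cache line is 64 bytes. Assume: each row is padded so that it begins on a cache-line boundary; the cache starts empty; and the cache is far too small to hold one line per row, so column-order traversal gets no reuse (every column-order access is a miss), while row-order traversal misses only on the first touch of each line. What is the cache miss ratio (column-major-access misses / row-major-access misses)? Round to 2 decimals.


Each row occupies 78 * 8 = 624 bytes and starts on a line boundary, so it spans ceil(624 / 64) = 10 cache lines.
Row-major traversal misses (one per line touched): 200 * ceil(78 * 8 / 64) = 2000
Column-major traversal misses (no reuse, every access misses): 200 * 78 = 15600
Ratio = 15600 / 2000 = 7.8

7.8


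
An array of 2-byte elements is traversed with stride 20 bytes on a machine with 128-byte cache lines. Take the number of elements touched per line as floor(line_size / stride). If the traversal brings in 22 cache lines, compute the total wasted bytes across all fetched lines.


Elements per line = floor(128 / 20) = 6
Bytes used per line = 6 * 2 = 12
Wasted per line = 128 - 12 = 116
Total wasted = 116 * 22 = 2552

2552


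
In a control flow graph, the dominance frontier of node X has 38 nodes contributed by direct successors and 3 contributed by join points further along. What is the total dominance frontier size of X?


DF(X) = direct successor contributions + join point contributions
= 38 + 3 = 41

41


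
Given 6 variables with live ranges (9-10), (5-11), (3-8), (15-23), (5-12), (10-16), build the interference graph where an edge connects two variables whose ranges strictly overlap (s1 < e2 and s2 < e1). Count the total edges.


Check all pairs for overlapping intervals.
Two intervals (s1,e1) and (s2,e2) overlap if s1 < e2 and s2 < e1.
v0 (9-10) vs v1..v5: overlaps v1, v4 -> 2
v1 (5-11) vs v2..v5: overlaps v2, v4, v5 -> 3
v2 (3-8) vs v3..v5: overlaps v4 -> 1
v3 (15-23) vs v4..v5: overlaps v5 -> 1
v4 (5-12) vs v5: overlaps v5 -> 1
Total overlapping pairs = 2 + 3 + 1 + 1 + 1 = 8

8


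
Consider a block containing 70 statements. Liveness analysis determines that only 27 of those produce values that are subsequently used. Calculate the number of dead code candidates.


Dead code = total statements - live definitions
= 70 - 27 = 43

43


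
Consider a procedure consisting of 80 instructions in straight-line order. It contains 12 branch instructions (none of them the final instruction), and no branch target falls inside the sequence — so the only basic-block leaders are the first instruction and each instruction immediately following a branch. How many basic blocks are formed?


With no in-sequence branch targets, the leaders are the first instruction plus the instruction after each branch.
Number of basic blocks = branches + 1
= 12 + 1 = 13

13


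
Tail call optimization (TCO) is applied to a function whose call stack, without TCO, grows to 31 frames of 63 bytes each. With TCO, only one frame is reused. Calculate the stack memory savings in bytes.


Without TCO: 31 * 63 = 1953 bytes
With TCO: reuse 1 frame = 63 bytes
Savings = 1953 - 63 = 1890

1890


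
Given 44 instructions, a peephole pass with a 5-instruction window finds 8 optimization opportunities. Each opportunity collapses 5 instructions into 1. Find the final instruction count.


Each match removes 4 instructions.
Total removed = 8 * 4 = 32
Remaining = 44 - 32 = 12

12


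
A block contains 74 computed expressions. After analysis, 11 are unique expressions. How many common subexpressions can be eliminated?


CSE count = total expressions - unique expressions
= 74 - 11 = 63

63


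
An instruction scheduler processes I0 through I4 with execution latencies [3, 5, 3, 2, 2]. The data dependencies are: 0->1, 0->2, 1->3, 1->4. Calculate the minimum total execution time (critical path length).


Compute longest path through dependency graph: dist(Ik) = max over predecessors of dist + latency(Ik).
dist(I0) = latency 3 = 3
dist(I1) = dist(I0) + 5 = 3 + 5 = 8
dist(I2) = dist(I0) + 3 = 3 + 3 = 6
dist(I3) = dist(I1) + 2 = 8 + 2 = 10
dist(I4) = dist(I1) + 2 = 8 + 2 = 10
Critical path = max dist = 10

10


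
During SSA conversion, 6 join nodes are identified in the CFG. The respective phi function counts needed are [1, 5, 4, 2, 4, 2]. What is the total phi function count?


Total phi functions = sum of phi functions at each join node
= 1 + 5 + 4 + 2 + 4 + 2 = 18

18


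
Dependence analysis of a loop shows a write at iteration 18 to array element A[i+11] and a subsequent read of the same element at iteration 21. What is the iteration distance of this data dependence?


Distance = read iteration - write iteration
= 21 - 18 = 3

3


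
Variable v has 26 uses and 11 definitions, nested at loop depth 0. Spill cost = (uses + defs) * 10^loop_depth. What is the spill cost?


uses + defs = 26 + 11 = 37
10^0 = 1
Spill cost = 37 * 1 = 37

37


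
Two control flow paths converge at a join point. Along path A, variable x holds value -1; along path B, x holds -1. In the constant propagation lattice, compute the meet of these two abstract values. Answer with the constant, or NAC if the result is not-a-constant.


Meet operation: if both paths give the same constant, result is that constant; if they differ, result is NAC (not-a-constant).
Path A: -1, Path B: -1 -> equal
Result: constant -> -1

-1


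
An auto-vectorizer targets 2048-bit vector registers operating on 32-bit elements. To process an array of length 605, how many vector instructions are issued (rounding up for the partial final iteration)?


Width = 2048 / 32 = 64 elements per vector op
Iterations = ceil(605 / 64) = 10

10


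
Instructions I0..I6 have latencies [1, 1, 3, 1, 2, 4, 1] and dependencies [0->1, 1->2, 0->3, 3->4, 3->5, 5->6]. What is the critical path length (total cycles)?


Compute longest path through dependency graph: dist(Ik) = max over predecessors of dist + latency(Ik).
dist(I0) = latency 1 = 1
dist(I1) = dist(I0) + 1 = 1 + 1 = 2
dist(I2) = dist(I1) + 3 = 2 + 3 = 5
dist(I3) = dist(I0) + 1 = 1 + 1 = 2
dist(I4) = dist(I3) + 2 = 2 + 2 = 4
dist(I5) = dist(I3) + 4 = 2 + 4 = 6
dist(I6) = dist(I5) + 1 = 6 + 1 = 7
Critical path = max dist = 7

7


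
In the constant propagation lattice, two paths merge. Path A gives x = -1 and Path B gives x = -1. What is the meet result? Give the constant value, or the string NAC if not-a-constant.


Meet operation: if both paths give the same constant, result is that constant; if they differ, result is NAC (not-a-constant).
Path A: -1, Path B: -1 -> equal
Result: constant -> -1

-1


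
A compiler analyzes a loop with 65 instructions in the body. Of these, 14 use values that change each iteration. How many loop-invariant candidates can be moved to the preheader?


Invariant candidates = total - loop-dependent
= 65 - 14 = 51

51


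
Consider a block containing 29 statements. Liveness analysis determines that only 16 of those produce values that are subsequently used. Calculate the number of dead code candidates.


Dead code = total statements - live definitions
= 29 - 16 = 13

13


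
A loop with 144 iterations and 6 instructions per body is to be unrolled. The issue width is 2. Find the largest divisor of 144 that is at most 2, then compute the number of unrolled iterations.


Largest divisor of 144 <= 2 is 2
New iterations = 144 / 2 = 72

72


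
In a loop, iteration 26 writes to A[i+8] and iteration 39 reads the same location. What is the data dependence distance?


Distance = read iteration - write iteration
= 39 - 26 = 13

13


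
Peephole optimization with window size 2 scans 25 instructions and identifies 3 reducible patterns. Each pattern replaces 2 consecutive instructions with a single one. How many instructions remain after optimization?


Each match removes 1 instructions.
Total removed = 3 * 1 = 3
Remaining = 25 - 3 = 22

22


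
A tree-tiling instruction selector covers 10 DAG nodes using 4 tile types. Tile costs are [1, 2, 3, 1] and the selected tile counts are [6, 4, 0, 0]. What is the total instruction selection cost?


Total cost = sum(count_i * cost_i)
= 6*1 + 4*2 + 0*3 + 0*1
= 14

14


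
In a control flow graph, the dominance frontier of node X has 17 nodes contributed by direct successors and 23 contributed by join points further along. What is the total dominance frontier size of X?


DF(X) = direct successor contributions + join point contributions
= 17 + 23 = 40

40


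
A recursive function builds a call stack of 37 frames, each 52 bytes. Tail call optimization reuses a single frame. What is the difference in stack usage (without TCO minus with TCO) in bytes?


Without TCO: 37 * 52 = 1924 bytes
With TCO: reuse 1 frame = 52 bytes
Savings = 1924 - 52 = 1872

1872


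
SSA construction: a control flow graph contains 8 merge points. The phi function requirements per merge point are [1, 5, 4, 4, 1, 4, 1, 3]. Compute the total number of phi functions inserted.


Total phi functions = sum of phi functions at each join node
= 1 + 5 + 4 + 4 + 1 + 4 + 1 + 3 = 23

23


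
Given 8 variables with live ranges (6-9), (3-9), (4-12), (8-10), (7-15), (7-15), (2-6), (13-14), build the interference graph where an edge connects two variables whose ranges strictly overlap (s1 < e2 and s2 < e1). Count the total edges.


Check all pairs for overlapping intervals.
Two intervals (s1,e1) and (s2,e2) overlap if s1 < e2 and s2 < e1.
v0 (6-9) vs v1..v7: overlaps v1, v2, v3, v4, v5 -> 5
v1 (3-9) vs v2..v7: overlaps v2, v3, v4, v5, v6 -> 5
v2 (4-12) vs v3..v7: overlaps v3, v4, v5, v6 -> 4
v3 (8-10) vs v4..v7: overlaps v4, v5 -> 2
v4 (7-15) vs v5..v7: overlaps v5, v7 -> 2
v5 (7-15) vs v6..v7: overlaps v7 -> 1
v6 (2-6) vs v7: overlaps none -> 0
Total overlapping pairs = 5 + 5 + 4 + 2 + 2 + 1 + 0 = 19

19


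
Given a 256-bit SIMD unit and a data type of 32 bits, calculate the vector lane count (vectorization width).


Width = SIMD bits / data type bits
= 256 / 32 = 8

8


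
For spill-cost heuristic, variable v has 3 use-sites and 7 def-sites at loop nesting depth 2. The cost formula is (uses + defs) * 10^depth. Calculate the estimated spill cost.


uses + defs = 3 + 7 = 10
10^2 = 100
Spill cost = 10 * 100 = 1000

1000


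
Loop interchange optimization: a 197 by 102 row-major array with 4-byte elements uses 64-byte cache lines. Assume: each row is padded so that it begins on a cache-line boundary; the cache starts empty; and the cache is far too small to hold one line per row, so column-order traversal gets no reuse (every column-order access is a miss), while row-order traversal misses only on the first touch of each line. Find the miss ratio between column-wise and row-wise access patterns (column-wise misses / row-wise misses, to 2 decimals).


Each row occupies 102 * 4 = 408 bytes and starts on a line boundary, so it spans ceil(408 / 64) = 7 cache lines.
Row-major traversal misses (one per line touched): 197 * ceil(102 * 4 / 64) = 1379
Column-major traversal misses (no reuse, every access misses): 197 * 102 = 20094
Ratio = 20094 / 1379 = 14.57

14.57


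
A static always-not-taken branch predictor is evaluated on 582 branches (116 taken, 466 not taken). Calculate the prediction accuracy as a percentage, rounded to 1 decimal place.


Predictor: always-not-taken
Correct predictions = 466
Accuracy = 466 / 582 * 100 = 80.1%

80.1


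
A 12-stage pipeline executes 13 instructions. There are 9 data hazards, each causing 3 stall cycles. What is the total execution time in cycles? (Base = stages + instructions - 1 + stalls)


Base cycles = 12 + 13 - 1 = 24
Total stalls = 9 * 3 = 27
Total = 24 + 27 = 51

51


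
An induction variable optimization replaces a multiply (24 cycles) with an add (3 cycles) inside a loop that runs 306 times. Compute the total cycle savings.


Per-iteration saving = 24 - 3 = 21
Total saved = 306 * 21 = 6426

6426


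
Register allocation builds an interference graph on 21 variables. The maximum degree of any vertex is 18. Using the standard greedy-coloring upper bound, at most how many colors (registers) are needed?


Greedy coloring never needs more than (max_degree + 1) colors: when coloring a vertex, at most max_degree neighbors are already colored.
Upper bound = 18 + 1 = 19

19


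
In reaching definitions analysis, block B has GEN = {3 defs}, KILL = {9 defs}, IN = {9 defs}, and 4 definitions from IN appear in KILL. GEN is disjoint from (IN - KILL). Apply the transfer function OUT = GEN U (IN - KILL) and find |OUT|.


IN - KILL: 9 - 4 = 5 surviving definitions
OUT = GEN + surviving = 3 + 5 = 8

8


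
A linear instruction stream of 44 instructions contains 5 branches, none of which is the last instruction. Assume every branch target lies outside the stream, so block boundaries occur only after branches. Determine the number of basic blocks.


With no in-sequence branch targets, the leaders are the first instruction plus the instruction after each branch.
Number of basic blocks = branches + 1
= 5 + 1 = 6

6


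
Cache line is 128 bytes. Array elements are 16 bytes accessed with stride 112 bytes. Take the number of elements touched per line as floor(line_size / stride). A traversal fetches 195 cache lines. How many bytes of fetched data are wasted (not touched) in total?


Elements per line = floor(128 / 112) = 1
Bytes used per line = 1 * 16 = 16
Wasted per line = 128 - 16 = 112
Total wasted = 112 * 195 = 21840

21840


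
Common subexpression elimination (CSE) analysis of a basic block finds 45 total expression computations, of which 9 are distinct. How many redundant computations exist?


CSE count = total expressions - unique expressions
= 45 - 9 = 36

36


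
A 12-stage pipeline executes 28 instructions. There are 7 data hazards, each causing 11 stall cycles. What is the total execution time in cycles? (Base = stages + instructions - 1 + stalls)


Base cycles = 12 + 28 - 1 = 39
Total stalls = 7 * 11 = 77
Total = 39 + 77 = 116

116


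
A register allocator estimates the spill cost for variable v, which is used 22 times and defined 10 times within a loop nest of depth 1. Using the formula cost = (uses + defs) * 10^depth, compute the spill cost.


uses + defs = 22 + 10 = 32
10^1 = 10
Spill cost = 32 * 10 = 320

320
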